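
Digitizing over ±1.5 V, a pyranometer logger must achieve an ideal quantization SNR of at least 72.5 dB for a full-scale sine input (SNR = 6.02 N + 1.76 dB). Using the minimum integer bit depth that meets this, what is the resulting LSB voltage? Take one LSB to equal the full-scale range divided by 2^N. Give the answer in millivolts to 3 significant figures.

0.732 mV

Range = 1.5 − (-1.5) = 3 V.
N ≥ (72.5 − 1.76)/6.02 = 11.751 → N_min = 12.
Step size = 3/4096 V = 0.732 mV.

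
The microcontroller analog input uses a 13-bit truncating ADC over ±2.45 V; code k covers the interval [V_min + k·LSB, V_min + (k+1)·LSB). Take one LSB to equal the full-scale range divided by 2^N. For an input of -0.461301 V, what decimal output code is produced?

Full-scale range = 2.45 V − (-2.45 V) = 4.9 V. LSB = 4.9 V / 2^13 ≈ 0.5981 mV.
V_in − V_min = -0.461301 − (-2.45) = 1.988699 V.
Divide by LSB: 1.988699 × 8192/4.9 = 3324.7800.
Truncating gives code 3324.

3324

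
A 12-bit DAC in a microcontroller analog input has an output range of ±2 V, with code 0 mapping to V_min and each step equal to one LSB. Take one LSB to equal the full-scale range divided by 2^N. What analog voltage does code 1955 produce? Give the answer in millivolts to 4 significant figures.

Range = 2 − (-2) = 4 V. LSB = 4 V / 2^12.
V_out = -2 + 1955 × (4/4096) V
      = -2 V + 1.90918 V = -0.0908203 V.

-90.82 mV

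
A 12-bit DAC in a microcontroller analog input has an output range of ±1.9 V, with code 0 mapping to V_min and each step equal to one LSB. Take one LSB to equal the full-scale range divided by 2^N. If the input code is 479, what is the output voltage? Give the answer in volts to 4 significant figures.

The full-scale span is 1.9 − (-1.9) = 3.8 V. LSB = 3.8 V / 2^12.
V_out = -1.9 + 479 × (3.8/4096) V
      = -1.9 + 0.444385 = -1.45562 V.

-1.456 V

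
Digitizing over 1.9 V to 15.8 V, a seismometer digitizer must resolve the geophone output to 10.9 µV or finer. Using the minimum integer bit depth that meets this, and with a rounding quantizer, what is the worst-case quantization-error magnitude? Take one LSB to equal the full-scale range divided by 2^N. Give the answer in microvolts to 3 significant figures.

3.31 µV

Range = 15.8 − (1.9) = 13.9 V.
Need 2^N ≥ 13.9 V / 10.9 µV = 1.275e6 → N_min = 21.
One LSB is 13.9 V / 2097152 = 6.6280 µV.
Half an LSB is 3.31 µV.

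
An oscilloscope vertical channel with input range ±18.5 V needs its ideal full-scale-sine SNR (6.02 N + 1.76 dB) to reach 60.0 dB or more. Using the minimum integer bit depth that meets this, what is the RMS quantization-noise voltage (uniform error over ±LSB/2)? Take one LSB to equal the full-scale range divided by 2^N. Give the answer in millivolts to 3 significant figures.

The full-scale span is 18.5 − (-18.5) = 37 V.
N ≥ (60.0 − 1.76)/6.02 = 9.674 → N_min = 10.
One LSB is 37 V / 1024 = 36.133 mV.
σ_q = LSB/√12 = 36.133 mV/3.4641 = 10.4 mV.

10.4 mV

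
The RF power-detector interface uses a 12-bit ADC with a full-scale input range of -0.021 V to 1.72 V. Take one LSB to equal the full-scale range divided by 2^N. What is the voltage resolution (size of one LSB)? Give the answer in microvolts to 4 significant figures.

425.0 µV

The full-scale span is 1.72 − (-0.021) = 1.741 V.
Number of codes = 2^12 = 4096.
One LSB is 1.741 V / 4096 = 425.0 µV.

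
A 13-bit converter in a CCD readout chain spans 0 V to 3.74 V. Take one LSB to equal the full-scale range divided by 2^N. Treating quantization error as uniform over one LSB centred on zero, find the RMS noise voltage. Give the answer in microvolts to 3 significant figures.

132 µV

Full-scale range = 3.74 V.
LSB = 3.74 V ÷ 2^13 = 3.74/8192 V = 456.54 µV.
For a uniform distribution on [−LSB/2, +LSB/2], V_rms = LSB/√12 = 456.54 µV/3.4641 = 132 µV.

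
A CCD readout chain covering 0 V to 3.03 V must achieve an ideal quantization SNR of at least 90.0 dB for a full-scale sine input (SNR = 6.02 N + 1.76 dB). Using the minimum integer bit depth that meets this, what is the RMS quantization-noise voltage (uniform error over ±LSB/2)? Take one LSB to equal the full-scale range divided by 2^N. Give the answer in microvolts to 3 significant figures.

26.7 µV

Span = 3.03 V.
6.02 N + 1.76 ≥ 90.0 gives N ≥ 14.658, so the minimum integer is 15.
LSB = 3.03 V ÷ 2^15 = 3.03/32768 V = 92.468 µV.
RMS noise = LSB/√12 = 26.7 µV.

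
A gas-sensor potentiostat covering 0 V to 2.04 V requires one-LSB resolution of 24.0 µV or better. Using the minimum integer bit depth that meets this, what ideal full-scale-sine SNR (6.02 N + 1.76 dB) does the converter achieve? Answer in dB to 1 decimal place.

Span = 2.04 V.
Need 2^N ≥ 2.04 V / 24.0 µV = 85000 → N_min = 17.
SNR = 6.02 × 17 + 1.76 = 104.10 dB.

104.1 dB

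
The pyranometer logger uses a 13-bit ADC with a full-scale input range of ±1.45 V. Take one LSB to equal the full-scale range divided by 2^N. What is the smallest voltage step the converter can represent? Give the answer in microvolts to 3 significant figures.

354 µV

Range = 1.45 − (-1.45) = 2.9 V.
There are 2^13 = 8192 steps.
One LSB is 2.9 V / 8192 = 354 µV.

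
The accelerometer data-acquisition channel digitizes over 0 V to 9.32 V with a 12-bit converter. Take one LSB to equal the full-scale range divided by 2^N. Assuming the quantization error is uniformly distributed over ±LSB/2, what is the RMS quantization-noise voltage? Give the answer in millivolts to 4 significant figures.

V_FS = 9.32 V.
LSB = 9.32 V / 2^12 = 2.27539 mV.
RMS of a uniform error over width LSB is LSB/√12 = 0.6568 mV.

0.6568 mV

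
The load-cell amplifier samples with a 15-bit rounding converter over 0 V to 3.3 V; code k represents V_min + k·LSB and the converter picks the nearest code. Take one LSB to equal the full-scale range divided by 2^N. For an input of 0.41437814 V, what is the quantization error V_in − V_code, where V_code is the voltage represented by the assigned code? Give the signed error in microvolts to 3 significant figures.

−35.3 µV

Full-scale range = 3.3 V. LSB = 3.3 V / 2^15 ≈ 100.7 µV.
(V_in − V_min)/LSB = (0.41437814 − (0)) × 32768/3.3 = 4114.6494 → nearest code k = 4115.
Reconstructed level: 0 + 4115 × 3.3/32768 V = 0.41441345215 V.
Error = V_in − V_code = 0.41437814 − (0.41441345215) = −35.3 µV.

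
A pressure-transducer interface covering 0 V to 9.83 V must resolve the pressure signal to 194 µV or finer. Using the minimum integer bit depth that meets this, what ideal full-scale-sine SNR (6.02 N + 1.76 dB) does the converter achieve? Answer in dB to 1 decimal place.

98.1 dB

V_FS = 9.83 V.
Levels needed ≥ 9.83/194 µV = 50670. 2^16 = 65536 suffices, so N_min = 16.
6.02(16) + 1.76 = 98.08 dB.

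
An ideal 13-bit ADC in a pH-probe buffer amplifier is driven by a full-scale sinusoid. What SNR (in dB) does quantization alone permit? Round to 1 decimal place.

80.0 dB

SNR = 6.02·13 + 1.76 = 80.02 dB.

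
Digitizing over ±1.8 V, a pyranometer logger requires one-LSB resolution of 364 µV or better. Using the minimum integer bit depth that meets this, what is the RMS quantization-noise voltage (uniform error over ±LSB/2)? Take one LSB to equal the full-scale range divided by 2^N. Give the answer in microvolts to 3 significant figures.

63.4 µV

Full-scale range = 1.8 V − (-1.8 V) = 3.6 V.
Levels needed ≥ 3.6/364 µV = 9890. 2^14 = 16384 suffices, so N_min = 14.
One LSB is 3.6 V / 16384 = 219.73 µV.
σ_q = LSB/√12 = 219.73 µV/3.4641 = 63.4 µV.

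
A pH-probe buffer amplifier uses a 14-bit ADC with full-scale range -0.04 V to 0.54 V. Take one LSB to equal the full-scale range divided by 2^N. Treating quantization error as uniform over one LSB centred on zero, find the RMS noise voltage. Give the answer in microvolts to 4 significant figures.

Range = 0.54 − (-0.04) = 0.58 V.
LSB = 0.58 V ÷ 2^14 = 0.58/16384 V = 35.4004 µV.
σ_q = LSB/√12 = 35.4004 µV/3.4641 = 10.22 µV.

10.22 µV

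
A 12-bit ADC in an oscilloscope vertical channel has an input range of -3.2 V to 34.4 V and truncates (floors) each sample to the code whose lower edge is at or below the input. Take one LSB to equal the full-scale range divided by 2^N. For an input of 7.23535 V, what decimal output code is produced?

Span: 34.4 V − (-3.2 V) = 37.6 V. LSB = 37.6 V / 2^12 ≈ 9.180 mV.
code = ⌊(V_in − V_min)/LSB⌋ = ⌊(V_in − V_min) × 2^12 / range⌋
     = ⌊(7.23535 − (-3.2)) × 4096 / 37.6⌋ = ⌊10.43535 × 4096/37.6⌋
     = ⌊1136.787⌋ = 1136.

1136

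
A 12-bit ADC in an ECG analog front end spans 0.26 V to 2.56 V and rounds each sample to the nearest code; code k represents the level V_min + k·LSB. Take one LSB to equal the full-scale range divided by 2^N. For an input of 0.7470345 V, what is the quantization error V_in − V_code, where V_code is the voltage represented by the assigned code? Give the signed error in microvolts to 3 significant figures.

+194 µV

Full-scale range = 2.56 V − (0.26 V) = 2.3 V. LSB = 2.3 V / 2^12 ≈ 0.5615 mV.
Position in LSBs: (0.7470345 − (0.26)) × 4096/2.3 = 867.3449; rounding gives k = 867.
Reconstructed level: 0.26 + 867 × 2.3/4096 V = 0.7468408203 V.
Error = V_in − V_code = 0.7470345 − (0.7468408203) = +194 µV.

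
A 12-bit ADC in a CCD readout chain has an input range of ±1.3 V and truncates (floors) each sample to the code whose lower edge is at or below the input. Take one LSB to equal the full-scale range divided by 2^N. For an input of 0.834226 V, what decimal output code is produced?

Range = 1.3 − (-1.3) = 2.6 V. LSB = 2.6 V / 2^12 ≈ 0.6348 mV.
V_in − V_min = 0.834226 − (-1.3) = 2.134226 V.
Divide by LSB: 2.134226 × 4096/2.6 = 3362.2268.
Truncating gives code 3362.

3362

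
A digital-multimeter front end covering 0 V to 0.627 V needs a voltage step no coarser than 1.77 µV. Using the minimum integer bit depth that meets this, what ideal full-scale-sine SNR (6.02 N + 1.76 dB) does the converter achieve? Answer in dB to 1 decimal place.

Range is 0.627 V.
0.627 V / 1.77 µV = 354200. Since 2^18 = 262144 and 2^19 = 524288, N = 19.
6.02(19) + 1.76 = 116.14 dB.

116.1 dB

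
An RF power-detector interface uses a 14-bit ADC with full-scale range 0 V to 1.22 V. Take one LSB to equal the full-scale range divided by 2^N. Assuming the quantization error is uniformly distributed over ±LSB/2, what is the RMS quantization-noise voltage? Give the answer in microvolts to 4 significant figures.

Range is 1.22 V.
One LSB is 1.22 V / 16384 = 74.4629 µV.
For a uniform distribution on [−LSB/2, +LSB/2], V_rms = LSB/√12 = 74.4629 µV/3.4641 = 21.50 µV.

21.50 µV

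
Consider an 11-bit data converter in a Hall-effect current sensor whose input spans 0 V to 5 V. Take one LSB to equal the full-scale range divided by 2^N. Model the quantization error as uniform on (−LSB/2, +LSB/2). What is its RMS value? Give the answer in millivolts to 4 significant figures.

Range is 5 V.
Step size = 5/2048 V = 2.44141 mV.
σ_q = LSB/√12 = 2.44141 mV/3.4641 = 0.7048 mV.

0.7048 mV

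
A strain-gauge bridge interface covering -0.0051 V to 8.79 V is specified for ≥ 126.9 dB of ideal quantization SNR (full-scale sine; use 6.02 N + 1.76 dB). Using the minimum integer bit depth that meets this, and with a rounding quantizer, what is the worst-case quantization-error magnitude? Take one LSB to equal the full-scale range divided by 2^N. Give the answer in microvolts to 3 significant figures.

2.10 µV

Range = 8.79 − (-0.0051) = 8.7951 V.
Required N = ⌈(126.9 − 1.76)/6.02⌉ = ⌈20.787⌉ = 21.
One LSB is 8.7951 V / 2097152 = 4.1938 µV.
Max error for round-to-nearest is LSB/2 = 2.10 µV.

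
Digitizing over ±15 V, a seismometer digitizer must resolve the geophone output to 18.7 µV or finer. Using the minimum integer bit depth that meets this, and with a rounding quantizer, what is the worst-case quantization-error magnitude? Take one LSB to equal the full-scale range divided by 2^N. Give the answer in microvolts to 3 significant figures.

7.15 µV

Range = 15 − (-15) = 30 V.
Required number of levels: 30/18.7 µV = 1.6043e6; smallest N with 2^N ≥ that is 21.
LSB = 30 V ÷ 2^21 = 30/2097152 V = 14.305 µV.
Max error for round-to-nearest is LSB/2 = 7.15 µV.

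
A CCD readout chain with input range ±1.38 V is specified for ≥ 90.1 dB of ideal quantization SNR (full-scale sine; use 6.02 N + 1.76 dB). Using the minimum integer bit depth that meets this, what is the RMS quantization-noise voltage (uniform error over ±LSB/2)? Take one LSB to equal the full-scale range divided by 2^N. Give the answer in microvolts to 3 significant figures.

24.3 µV

Range = 1.38 − (-1.38) = 2.76 V.
6.02 N + 1.76 ≥ 90.1 gives N ≥ 14.674, so the minimum integer is 15.
One LSB is 2.76 V / 32768 = 84.229 µV.
RMS noise = LSB/√12 = 24.3 µV.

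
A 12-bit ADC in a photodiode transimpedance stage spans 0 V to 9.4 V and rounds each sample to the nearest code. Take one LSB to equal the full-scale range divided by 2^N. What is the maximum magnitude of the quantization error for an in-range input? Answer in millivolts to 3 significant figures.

Range is 9.4 V.
Step size = 9.4/4096 V = 2.2949 mV.
|e|_max = LSB/2 = 1.15 mV.

1.15 mV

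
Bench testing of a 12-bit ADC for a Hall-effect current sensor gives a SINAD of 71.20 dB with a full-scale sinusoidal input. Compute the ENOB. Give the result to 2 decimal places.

(71.20 − 1.76) / 6.02 = 69.44/6.02 = 11.5349 effective bits.

11.53 bits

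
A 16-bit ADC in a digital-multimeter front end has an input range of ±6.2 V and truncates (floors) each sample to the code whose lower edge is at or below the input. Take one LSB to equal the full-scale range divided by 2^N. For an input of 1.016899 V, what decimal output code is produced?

38142

Span: 6.2 V − (-6.2 V) = 12.4 V. LSB = 12.4 V / 2^16 ≈ 189.2 µV.
code = ⌊(V_in − V_min)/LSB⌋ = ⌊(V_in − V_min) × 2^16 / range⌋
     = ⌊(1.016899 − (-6.2)) × 65536 / 12.4⌋ = ⌊7.216899 × 65536/12.4⌋
     = ⌊38142.475⌋ = 38142.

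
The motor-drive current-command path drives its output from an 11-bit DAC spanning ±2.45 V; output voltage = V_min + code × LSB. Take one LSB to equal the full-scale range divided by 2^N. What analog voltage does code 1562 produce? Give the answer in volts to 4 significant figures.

Range = 2.45 − (-2.45) = 4.9 V. LSB = 4.9 V / 2^11.
V_out = V_min + code × LSB = -2.45 V + 1562 × 4.9 V / 2048
      = -2.45 V + 3.73721 V = 1.28721 V.

1.287 V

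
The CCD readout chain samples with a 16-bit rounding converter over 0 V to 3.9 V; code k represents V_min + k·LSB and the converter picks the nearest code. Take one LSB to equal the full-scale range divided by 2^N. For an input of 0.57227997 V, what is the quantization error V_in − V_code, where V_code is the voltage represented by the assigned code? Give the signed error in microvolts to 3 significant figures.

−20.8 µV

Full-scale range = 3.9 V. LSB = 3.9 V / 2^16 ≈ 59.51 µV.
(V_in − V_min)/LSB = (0.57227997 − (0)) × 65536/3.9 = 9616.6513 → nearest code k = 9617.
V_code = 0 + (9617/65536) × 3.9 = 0.57230072021 V.
Error = V_in − V_code = 0.57227997 − (0.57230072021) = −20.8 µV.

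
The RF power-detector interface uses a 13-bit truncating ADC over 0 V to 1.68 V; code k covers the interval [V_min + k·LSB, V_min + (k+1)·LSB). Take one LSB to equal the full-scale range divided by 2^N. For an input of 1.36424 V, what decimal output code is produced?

Range is 1.68 V. LSB = 1.68 V / 2^13 ≈ 205.1 µV.
code = ⌊(V_in − V_min)/LSB⌋ = ⌊(V_in − V_min) × 2^13 / range⌋
     = ⌊(1.36424 − (0)) × 8192 / 1.68⌋ = ⌊1.36424 × 8192/1.68⌋
     = ⌊6652.294⌋ = 6652.

6652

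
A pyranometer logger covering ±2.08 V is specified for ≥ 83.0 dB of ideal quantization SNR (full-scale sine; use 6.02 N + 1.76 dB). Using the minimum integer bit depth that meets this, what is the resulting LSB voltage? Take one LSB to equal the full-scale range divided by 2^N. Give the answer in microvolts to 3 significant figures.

Full-scale range = 2.08 V − (-2.08 V) = 4.16 V.
Solving 6.02 N ≥ 83.0 − 1.76: N ≥ 13.495. Round up → N = 14.
One LSB is 4.16 V / 16384 = 254 µV.

254 µV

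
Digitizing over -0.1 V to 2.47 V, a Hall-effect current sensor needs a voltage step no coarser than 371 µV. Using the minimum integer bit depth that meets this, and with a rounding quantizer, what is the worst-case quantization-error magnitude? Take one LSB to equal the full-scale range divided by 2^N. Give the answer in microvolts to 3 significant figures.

157 µV

Full-scale range = 2.47 V − (-0.1 V) = 2.57 V.
Need 2^N ≥ 2.57 V / 371 µV = 6927 → N_min = 13.
LSB = 2.57 V ÷ 2^13 = 2.57/8192 V = 313.72 µV.
Half an LSB is 157 µV.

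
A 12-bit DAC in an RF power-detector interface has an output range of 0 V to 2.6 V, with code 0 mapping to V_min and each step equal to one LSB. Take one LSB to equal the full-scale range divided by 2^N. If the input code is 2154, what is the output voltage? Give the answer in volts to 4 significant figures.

Span = 2.6 V. LSB = 2.6 V / 2^12.
V_out = 0 + 2154 × (2.6/4096) V
      = 0 + 1.36729 = 1.36729 V.

1.367 V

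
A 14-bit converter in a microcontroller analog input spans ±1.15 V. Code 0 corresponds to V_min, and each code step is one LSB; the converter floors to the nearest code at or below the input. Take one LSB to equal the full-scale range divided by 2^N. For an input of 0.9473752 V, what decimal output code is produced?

14940

The full-scale span is 1.15 − (-1.15) = 2.3 V. LSB = 2.3 V / 2^14 ≈ 140.4 µV.
V_in − V_min = 0.9473752 − (-1.15) = 2.0973752 V.
Divide by LSB: 2.0973752 × 16384/2.3 = 14940.6066.
Truncating gives code 14940.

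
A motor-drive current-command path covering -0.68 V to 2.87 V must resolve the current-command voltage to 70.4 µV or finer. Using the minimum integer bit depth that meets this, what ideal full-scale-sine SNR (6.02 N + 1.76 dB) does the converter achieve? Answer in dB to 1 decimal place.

Range = 2.87 − (-0.68) = 3.55 V.
Need 2^N ≥ 3.55 V / 70.4 µV = 50430 → N_min = 16.
6.02(16) + 1.76 = 98.08 dB.

98.1 dB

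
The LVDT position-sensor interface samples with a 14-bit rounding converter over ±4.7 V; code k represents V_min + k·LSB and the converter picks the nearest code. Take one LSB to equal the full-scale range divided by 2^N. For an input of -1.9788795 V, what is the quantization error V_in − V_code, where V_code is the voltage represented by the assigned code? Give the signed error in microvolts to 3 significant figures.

−83.1 µV

Range = 4.7 − (-4.7) = 9.4 V. LSB = 9.4 V / 2^14 ≈ 0.5737 mV.
(V_in − V_min)/LSB = (-1.9788795 − (-4.7)) × 16384/9.4 = 4742.8551 → nearest code k = 4743.
Reconstructed level: -4.7 + 4743 × 9.4/16384 V = -1.9787963867 V.
e = -1.9788795 − (-1.9787963867) = −83.1 µV.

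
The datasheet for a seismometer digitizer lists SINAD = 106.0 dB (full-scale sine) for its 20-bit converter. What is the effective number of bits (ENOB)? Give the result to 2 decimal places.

17.32 bits

ENOB = (106.0 − 1.76)/6.02 = 17.3156 bits.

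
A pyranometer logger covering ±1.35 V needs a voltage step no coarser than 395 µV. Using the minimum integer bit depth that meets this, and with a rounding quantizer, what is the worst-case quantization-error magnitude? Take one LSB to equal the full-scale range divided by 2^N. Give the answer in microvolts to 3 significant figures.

Span: 1.35 V − (-1.35 V) = 2.7 V.
Required number of levels: 2.7/395 µV = 6835.4; smallest N with 2^N ≥ that is 13.
Step size = 2.7/8192 V = 329.59 µV.
Half an LSB is 165 µV.

165 µV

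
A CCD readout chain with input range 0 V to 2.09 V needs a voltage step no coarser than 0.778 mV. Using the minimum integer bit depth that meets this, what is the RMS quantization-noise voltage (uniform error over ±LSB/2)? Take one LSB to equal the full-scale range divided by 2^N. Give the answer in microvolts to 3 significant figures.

Range is 2.09 V.
Need 2^N ≥ 2.09 V / 0.778 mV = 2686 → N_min = 12.
One LSB is 2.09 V / 4096 = 0.51025 mV.
σ_q = LSB/√12 = 0.51025 mV/3.4641 = 147 µV.

147 µV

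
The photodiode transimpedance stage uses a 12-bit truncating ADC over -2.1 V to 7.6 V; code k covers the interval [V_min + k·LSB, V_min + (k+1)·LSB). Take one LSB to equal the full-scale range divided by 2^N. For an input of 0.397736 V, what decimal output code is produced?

1054

Range = 7.6 − (-2.1) = 9.7 V. LSB = 9.7 V / 2^12 ≈ 2.368 mV.
(V_in − V_min) × 2^12/range = (0.397736 − (-2.1)) × 4096/9.7 = 1054.714.
Floor → code = 1054.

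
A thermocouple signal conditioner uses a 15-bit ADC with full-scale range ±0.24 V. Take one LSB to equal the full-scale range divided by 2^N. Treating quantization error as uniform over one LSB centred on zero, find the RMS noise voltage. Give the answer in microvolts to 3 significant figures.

4.23 µV

Range = 0.24 − (-0.24) = 0.48 V.
LSB = 0.48 V ÷ 2^15 = 0.48/32768 V = 14.648 µV.
RMS of a uniform error over width LSB is LSB/√12 = 4.23 µV.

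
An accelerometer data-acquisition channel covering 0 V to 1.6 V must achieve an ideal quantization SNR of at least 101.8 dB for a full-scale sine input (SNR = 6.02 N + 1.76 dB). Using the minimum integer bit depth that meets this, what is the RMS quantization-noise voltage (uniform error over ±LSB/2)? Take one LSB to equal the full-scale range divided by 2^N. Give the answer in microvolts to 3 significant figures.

Full-scale range = 1.6 V.
Required N = ⌈(101.8 − 1.76)/6.02⌉ = ⌈16.618⌉ = 17.
LSB = 1.6 V ÷ 2^17 = 1.6/131072 V = 12.207 µV.
RMS noise = LSB/√12 = 3.52 µV.

3.52 µV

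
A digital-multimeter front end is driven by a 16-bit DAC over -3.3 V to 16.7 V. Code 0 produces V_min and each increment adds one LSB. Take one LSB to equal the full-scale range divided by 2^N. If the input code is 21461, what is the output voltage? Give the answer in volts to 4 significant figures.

3.249 V

Span: 16.7 V − (-3.3 V) = 20 V. LSB = 20 V / 2^16.
V_out = -3.3 + 21461 × (20/65536) V
      = -3.3 V + 6.54938 V = 3.24938 V.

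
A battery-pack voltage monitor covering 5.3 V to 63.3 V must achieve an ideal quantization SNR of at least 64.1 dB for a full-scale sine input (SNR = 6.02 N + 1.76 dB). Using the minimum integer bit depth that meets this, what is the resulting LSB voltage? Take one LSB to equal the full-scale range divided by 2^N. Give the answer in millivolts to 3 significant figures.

Span: 63.3 V − (5.3 V) = 58 V.
N ≥ (64.1 − 1.76)/6.02 = 10.355 → N_min = 11.
LSB = 58 V / 2^11 = 28.3 mV.

28.3 mV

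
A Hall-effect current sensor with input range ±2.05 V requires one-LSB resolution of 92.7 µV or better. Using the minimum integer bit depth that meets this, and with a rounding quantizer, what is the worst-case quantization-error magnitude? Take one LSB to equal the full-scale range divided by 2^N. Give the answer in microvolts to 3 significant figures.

31.3 µV

Span: 2.05 V − (-2.05 V) = 4.1 V.
4.1 V / 92.7 µV = 44230. Since 2^15 = 32768 and 2^16 = 65536, N = 16.
Step size = 4.1/65536 V = 62.561 µV.
Half an LSB is 31.3 µV.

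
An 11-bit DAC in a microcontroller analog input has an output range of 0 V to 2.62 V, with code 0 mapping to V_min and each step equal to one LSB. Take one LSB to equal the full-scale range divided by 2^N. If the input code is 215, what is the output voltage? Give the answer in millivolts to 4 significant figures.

Span = 2.62 V. LSB = 2.62 V / 2^11.
Output = V_min + (215/2048) × range = 0 + 0.104980 × 2.62 V
      = 0 + 0.275049 = 0.275049 V.

275.0 mV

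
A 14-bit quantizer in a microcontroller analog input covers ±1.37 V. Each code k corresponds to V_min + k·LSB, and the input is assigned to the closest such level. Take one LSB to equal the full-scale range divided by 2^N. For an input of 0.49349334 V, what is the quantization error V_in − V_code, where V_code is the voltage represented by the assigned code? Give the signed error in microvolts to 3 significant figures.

The full-scale span is 1.37 − (-1.37) = 2.74 V. LSB = 2.74 V / 2^14 ≈ 167.2 µV.
(0.49349334 − (-1.37)) / LSB = 1.86349334 × 16384/2.74 = 11142.8740. Nearest integer: k = 11143.
Reconstructed level: -1.37 + 11143 × 2.74/16384 V = 0.49351440430 V.
e = 0.49349334 − (0.49351440430) = −21.1 µV.

−21.1 µV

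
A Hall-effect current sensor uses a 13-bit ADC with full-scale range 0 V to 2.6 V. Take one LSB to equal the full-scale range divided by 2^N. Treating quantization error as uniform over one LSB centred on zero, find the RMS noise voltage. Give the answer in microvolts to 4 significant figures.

91.62 µV

Full-scale range = 2.6 V.
Step size = 2.6/8192 V = 317.383 µV.
RMS of a uniform error over width LSB is LSB/√12 = 91.62 µV.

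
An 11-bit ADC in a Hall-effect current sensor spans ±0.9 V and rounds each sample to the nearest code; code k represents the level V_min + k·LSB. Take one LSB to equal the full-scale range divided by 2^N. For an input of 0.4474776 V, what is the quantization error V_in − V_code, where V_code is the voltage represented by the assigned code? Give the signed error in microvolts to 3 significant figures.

Range = 0.9 − (-0.9) = 1.8 V. LSB = 1.8 V / 2^11 ≈ 0.8789 mV.
(V_in − V_min)/LSB = (0.4474776 − (-0.9)) × 2048/1.8 = 1533.1301 → nearest code k = 1533.
V_code = -0.9 + (1533/2048) × 1.8 = 0.4473632813 V.
V_in − V_code = 0.4474776 − (0.4473632813) = +114 µV.

+114 µV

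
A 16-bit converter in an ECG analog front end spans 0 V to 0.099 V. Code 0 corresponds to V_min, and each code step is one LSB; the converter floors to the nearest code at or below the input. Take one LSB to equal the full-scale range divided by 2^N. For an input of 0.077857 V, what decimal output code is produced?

51539

Range is 0.099 V. LSB = 0.099 V / 2^16 ≈ 1.511 µV.
V_in − V_min = 0.077857 − (0) = 0.077857 V.
Divide by LSB: 0.077857 × 65536/0.099 = 51539.7611.
Truncating gives code 51539.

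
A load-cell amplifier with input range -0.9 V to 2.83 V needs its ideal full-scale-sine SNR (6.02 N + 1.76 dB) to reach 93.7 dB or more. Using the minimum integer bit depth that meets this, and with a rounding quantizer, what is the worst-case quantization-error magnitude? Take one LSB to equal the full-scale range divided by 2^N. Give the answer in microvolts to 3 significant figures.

The full-scale span is 2.83 − (-0.9) = 3.73 V.
Solving 6.02 N ≥ 93.7 − 1.76: N ≥ 15.272. Round up → N = 16.
LSB = 3.73 V / 2^16 = 56.915 µV.
Max error for round-to-nearest is LSB/2 = 28.5 µV.

28.5 µV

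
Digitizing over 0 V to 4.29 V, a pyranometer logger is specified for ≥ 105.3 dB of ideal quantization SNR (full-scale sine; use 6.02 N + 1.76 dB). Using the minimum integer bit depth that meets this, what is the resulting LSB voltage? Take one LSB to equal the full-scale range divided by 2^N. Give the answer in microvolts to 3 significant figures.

Range is 4.29 V.
Solving 6.02 N ≥ 105.3 − 1.76: N ≥ 17.199. Round up → N = 18.
LSB = 4.29 V / 2^18 = 16.4 µV.

16.4 µV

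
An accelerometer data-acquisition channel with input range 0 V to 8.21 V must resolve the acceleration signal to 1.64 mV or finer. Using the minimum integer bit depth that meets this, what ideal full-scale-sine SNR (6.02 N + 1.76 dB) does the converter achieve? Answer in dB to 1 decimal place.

Span = 8.21 V.
Need 2^N ≥ 8.21 V / 1.64 mV = 5006 → N_min = 13.
6.02(13) + 1.76 = 80.02 dB.

80.0 dB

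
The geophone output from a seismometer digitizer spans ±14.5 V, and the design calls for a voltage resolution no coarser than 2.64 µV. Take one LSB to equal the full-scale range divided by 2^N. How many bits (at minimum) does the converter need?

Span: 14.5 V − (-14.5 V) = 29 V.
Required number of levels: 29/2.64 µV = 1.0985e7; smallest N with 2^N ≥ that is 24.

24 bits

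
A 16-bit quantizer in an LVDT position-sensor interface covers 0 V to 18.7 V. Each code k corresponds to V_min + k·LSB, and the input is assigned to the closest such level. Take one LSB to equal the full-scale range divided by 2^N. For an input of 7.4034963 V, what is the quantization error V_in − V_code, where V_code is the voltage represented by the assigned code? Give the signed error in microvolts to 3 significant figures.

+81.4 µV

V_FS = 18.7 V. LSB = 18.7 V / 2^16 ≈ 285.3 µV.
(V_in − V_min)/LSB = (7.4034963 − (0)) × 65536/18.7 = 25946.2852 → nearest code k = 25946.
V_code = 0 + (25946/65536) × 18.7 = 7.4034149170 V.
V_in − V_code = 7.4034963 − (7.4034149170) = +81.4 µV.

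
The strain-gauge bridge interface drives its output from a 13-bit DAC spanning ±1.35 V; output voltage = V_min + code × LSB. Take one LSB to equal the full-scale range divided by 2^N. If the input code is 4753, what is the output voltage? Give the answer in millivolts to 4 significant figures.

216.5 mV

Full-scale range = 1.35 V − (-1.35 V) = 2.7 V. LSB = 2.7 V / 2^13.
V_out = V_min + code × LSB = -1.35 V + 4753 × 2.7 V / 8192
      = -1.35 + 1.56654 = 0.216541 V.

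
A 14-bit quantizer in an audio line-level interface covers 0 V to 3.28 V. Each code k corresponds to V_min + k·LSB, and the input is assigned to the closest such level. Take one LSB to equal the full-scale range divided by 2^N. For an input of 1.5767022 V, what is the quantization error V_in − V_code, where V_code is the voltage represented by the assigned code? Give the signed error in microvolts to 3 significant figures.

−36.1 µV

Span = 3.28 V. LSB = 3.28 V / 2^14 ≈ 200.2 µV.
Position in LSBs: (1.5767022 − (0)) × 16384/3.28 = 7875.8198; rounding gives k = 7876.
V_code = 0 + (7876/16384) × 3.28 = 1.5767382813 V.
e = 1.5767022 − (1.5767382813) = −36.1 µV.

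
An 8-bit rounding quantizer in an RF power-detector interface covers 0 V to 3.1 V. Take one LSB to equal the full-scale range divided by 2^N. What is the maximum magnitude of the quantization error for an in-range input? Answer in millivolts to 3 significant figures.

6.05 mV

Range is 3.1 V.
Step size = 3.1/256 V = 12.109 mV.
Worst-case error for round-to-nearest is half an LSB: 6.05 mV.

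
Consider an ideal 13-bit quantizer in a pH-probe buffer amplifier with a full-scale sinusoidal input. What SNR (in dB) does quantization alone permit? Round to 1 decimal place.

80.0 dB

SNR = 6.02·13 + 1.76 = 80.02 dB.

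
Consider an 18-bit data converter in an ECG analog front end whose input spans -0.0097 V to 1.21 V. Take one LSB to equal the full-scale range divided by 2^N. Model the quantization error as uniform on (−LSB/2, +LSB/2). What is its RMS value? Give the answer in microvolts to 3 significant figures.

1.34 µV

Span: 1.21 V − (-0.0097 V) = 1.2197 V.
Step size = 1.2197/262144 V = 4.6528 µV.
σ_q = LSB/√12 = 4.6528 µV/3.4641 = 1.34 µV.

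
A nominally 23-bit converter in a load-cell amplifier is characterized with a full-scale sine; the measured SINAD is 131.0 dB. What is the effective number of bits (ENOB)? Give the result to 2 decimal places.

21.47 bits

ENOB = (131.0 − 1.76)/6.02 = 21.4684 bits.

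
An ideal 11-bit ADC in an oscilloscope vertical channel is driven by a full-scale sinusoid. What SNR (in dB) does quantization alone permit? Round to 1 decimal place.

SNR = 6.02·11 + 1.76 = 67.98 dB.

68.0 dB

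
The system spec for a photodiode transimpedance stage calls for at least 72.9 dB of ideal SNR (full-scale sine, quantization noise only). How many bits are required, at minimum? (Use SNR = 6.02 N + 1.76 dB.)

6.02 N + 1.76 ≥ 72.9 gives N ≥ 11.817, so the minimum integer is 12.

12 bits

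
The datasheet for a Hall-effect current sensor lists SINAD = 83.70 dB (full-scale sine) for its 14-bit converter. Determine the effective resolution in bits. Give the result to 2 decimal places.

13.61 bits

(83.70 − 1.76) / 6.02 = 81.94/6.02 = 13.6113 effective bits.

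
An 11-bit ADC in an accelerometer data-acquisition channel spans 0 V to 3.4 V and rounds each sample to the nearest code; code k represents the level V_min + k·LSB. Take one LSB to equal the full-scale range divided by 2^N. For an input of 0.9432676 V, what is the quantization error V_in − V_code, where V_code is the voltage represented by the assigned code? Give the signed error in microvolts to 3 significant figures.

Range is 3.4 V. LSB = 3.4 V / 2^11 ≈ 1.660 mV.
(V_in − V_min)/LSB = (0.9432676 − (0)) × 2048/3.4 = 568.1800 → nearest code k = 568.
V_code = 0 + (568/2048) × 3.4 = 0.9429687500 V.
e = 0.9432676 − (0.9429687500) = +299 µV.

+299 µV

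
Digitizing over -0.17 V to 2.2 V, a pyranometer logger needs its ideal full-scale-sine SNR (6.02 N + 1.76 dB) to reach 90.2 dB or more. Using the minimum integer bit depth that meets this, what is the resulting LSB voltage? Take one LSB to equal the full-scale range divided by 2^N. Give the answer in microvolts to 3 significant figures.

Range = 2.2 − (-0.17) = 2.37 V.
N ≥ (90.2 − 1.76)/6.02 = 14.691 → N_min = 15.
LSB = 2.37 V / 2^15 = 72.3 µV.

72.3 µV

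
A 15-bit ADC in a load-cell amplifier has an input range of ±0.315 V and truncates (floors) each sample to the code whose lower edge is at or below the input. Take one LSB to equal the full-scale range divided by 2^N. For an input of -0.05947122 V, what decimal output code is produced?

13290

Full-scale range = 0.315 V − (-0.315 V) = 0.63 V. LSB = 0.63 V / 2^15 ≈ 19.23 µV.
(V_in − V_min) × 2^15/range = (-0.05947122 − (-0.315)) × 32768/0.63 = 13290.741.
Floor → code = 13290.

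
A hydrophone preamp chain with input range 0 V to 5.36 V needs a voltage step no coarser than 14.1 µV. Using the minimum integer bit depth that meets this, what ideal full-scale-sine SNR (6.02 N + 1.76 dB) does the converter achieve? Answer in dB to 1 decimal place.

Full-scale range = 5.36 V.
Required number of levels: 5.36/14.1 µV = 380140; smallest N with 2^N ≥ that is 19.
Ideal SNR at N = 19: 6.02·19 + 1.76 = 116.1 dB.

116.1 dB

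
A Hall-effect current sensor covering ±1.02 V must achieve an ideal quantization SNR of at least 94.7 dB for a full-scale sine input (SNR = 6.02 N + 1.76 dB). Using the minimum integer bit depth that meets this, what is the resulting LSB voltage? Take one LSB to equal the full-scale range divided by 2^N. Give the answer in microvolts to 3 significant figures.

31.1 µV

Range = 1.02 − (-1.02) = 2.04 V.
N ≥ (94.7 − 1.76)/6.02 = 15.439 → N_min = 16.
LSB = 2.04 V ÷ 2^16 = 2.04/65536 V = 31.1 µV.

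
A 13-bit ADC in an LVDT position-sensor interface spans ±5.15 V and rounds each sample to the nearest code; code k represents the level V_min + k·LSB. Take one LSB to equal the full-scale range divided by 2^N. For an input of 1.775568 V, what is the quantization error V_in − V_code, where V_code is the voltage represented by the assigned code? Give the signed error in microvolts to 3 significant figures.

The full-scale span is 5.15 − (-5.15) = 10.3 V. LSB = 10.3 V / 2^13 ≈ 1.257 mV.
Position in LSBs: (1.775568 − (-5.15)) × 8192/10.3 = 5508.1799; rounding gives k = 5508.
V_code = -5.15 + (5508/8192) × 10.3 = 1.775341797 V.
Error = V_in − V_code = 1.775568 − (1.775341797) = +226 µV.

+226 µV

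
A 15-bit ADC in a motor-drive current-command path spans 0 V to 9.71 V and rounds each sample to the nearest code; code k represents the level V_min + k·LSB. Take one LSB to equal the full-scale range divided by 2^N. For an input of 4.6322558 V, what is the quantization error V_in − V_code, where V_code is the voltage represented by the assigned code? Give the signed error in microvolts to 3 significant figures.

V_FS = 9.71 V. LSB = 9.71 V / 2^15 ≈ 296.3 µV.
Position in LSBs: (4.6322558 − (0)) × 32768/9.71 = 15632.3129; rounding gives k = 15632.
Reconstructed level: 0 + 15632 × 9.71/32768 V = 4.6321630859 V.
Error = V_in − V_code = 4.6322558 − (4.6321630859) = +92.7 µV.

+92.7 µV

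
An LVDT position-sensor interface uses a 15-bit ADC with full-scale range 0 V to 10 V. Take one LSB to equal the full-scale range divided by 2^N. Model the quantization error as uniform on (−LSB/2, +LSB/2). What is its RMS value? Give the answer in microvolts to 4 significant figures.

Full-scale range = 10 V.
LSB = 10 V ÷ 2^15 = 10/32768 V = 305.176 µV.
For a uniform distribution on [−LSB/2, +LSB/2], V_rms = LSB/√12 = 305.176 µV/3.4641 = 88.10 µV.

88.10 µV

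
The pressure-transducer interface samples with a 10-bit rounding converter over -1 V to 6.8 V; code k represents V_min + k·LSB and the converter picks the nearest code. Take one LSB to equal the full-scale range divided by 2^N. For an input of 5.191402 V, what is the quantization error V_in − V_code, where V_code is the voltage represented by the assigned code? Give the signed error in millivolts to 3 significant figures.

Range = 6.8 − (-1) = 7.8 V. LSB = 7.8 V / 2^10 ≈ 7.617 mV.
Position in LSBs: (5.191402 − (-1)) × 1024/7.8 = 812.8200; rounding gives k = 813.
V_code = -1 + (813/1024) × 7.8 = 5.192773438 V.
e = 5.191402 − (5.192773438) = −1.37 mV.

−1.37 mV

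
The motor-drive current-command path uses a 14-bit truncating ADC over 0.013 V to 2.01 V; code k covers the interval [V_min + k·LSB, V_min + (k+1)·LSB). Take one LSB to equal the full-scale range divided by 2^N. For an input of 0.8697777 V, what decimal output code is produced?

Range = 2.01 − (0.013) = 1.997 V. LSB = 1.997 V / 2^14 ≈ 121.9 µV.
V_in − V_min = 0.8697777 − (0.013) = 0.8567777 V.
Divide by LSB: 0.8567777 × 16384/1.997 = 7029.2668.
Truncating gives code 7029.

7029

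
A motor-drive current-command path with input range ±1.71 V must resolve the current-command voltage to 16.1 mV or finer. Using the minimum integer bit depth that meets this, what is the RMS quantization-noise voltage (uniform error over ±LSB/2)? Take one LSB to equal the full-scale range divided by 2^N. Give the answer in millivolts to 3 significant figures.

The full-scale span is 1.71 − (-1.71) = 3.42 V.
3.42 V / 16.1 mV = 212.4. Since 2^7 = 128 and 2^8 = 256, N = 8.
LSB = 3.42 V / 2^8 = 13.359 mV.
RMS noise = LSB/√12 = 3.86 mV.

3.86 mV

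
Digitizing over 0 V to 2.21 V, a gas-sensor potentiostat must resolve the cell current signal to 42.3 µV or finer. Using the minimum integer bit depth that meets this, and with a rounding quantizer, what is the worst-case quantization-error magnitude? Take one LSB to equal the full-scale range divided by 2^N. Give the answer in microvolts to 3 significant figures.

Range is 2.21 V.
2.21 V / 42.3 µV = 52250. Since 2^15 = 32768 and 2^16 = 65536, N = 16.
Step size = 2.21/65536 V = 33.722 µV.
Half an LSB is 16.9 µV.

16.9 µV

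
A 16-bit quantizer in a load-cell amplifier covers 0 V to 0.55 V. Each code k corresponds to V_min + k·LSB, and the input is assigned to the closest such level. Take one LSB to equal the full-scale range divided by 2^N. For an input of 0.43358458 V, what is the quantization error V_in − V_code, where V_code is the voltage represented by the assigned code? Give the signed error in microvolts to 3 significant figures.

Range is 0.55 V. LSB = 0.55 V / 2^16 ≈ 8.392 µV.
(V_in − V_min)/LSB = (0.43358458 − (0)) × 65536/0.55 = 51664.3619 → nearest code k = 51664.
V_code = 0 + (51664/65536) × 0.55 = 0.43358154297 V.
Error = V_in − V_code = 0.43358458 − (0.43358154297) = +3.04 µV.

+3.04 µV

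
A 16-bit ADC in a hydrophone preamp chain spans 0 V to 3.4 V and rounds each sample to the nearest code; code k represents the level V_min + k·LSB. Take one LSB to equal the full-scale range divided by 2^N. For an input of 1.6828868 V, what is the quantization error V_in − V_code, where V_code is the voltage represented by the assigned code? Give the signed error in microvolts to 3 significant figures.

V_FS = 3.4 V. LSB = 3.4 V / 2^16 ≈ 51.88 µV.
(V_in − V_min)/LSB = (1.6828868 − (0)) × 65536/3.4 = 32438.1380 → nearest code k = 32438.
V_code = V_min + k × range/2^16 = 0 + 32438 × 3.4/65536 = 1.6828796387 V.
Error = V_in − V_code = 1.6828868 − (1.6828796387) = +7.16 µV.

+7.16 µV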